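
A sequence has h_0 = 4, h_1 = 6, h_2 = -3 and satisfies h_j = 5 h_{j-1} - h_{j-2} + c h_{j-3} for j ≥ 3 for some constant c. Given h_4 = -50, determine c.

h_3 = -21 + 4c
h_4 = -102 + 26c
So -102 + 26c = -50, giving c = 2.

2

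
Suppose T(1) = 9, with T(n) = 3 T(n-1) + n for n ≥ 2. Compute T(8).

22412

T(2) = 3·9 + 2 = 29
T(3) = 3·29 + 3 = 90
T(4) = 3·90 + 4 = 274
T(5) = 3·274 + 5 = 827
T(6) = 3·827 + 6 = 2487
T(7) = 3·2487 + 7 = 7468
T(8) = 3·7468 + 8 = 22412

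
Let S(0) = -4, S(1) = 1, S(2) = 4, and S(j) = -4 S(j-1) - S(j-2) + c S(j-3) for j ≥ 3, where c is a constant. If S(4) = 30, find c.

S(3) = -17 - 4c
S(4) = 64 + 17c
So 64 + 17c = 30, giving c = -2.

-2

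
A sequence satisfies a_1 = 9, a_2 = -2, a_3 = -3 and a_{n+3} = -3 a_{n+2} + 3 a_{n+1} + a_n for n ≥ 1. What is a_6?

174

a_4 = -3(-3) + 3(-2) + 9 = 12
a_5 = -3(12) + 3(-3) + (-2) = -47
a_6 = -3(-47) + 3(12) + (-3) = 174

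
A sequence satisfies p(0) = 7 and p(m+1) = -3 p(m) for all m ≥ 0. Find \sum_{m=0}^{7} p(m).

p(1) = -3(7) = -21
p(2) = -3(-21) = 63
p(3) = -3(63) = -189
p(4) = -3(-189) = 567
p(5) = -3(567) = -1701
p(6) = -3(-1701) = 5103
p(7) = -3(5103) = -15309
Sum = 7 + (-21) + 63 + (-189) + 567 + (-1701) + 5103 + (-15309) = -11480

-11480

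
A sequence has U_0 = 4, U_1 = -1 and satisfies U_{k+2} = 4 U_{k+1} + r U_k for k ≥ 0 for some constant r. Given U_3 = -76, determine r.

-4

U_2 = -4 + 4r
U_3 = -16 + 15r
So -16 + 15r = -76, giving r = -4.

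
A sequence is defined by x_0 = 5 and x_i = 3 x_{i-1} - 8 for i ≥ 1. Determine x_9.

x_1 = 3·5 - 8 = 7
x_2 = 3·7 - 8 = 13
x_3 = 3·13 - 8 = 31
x_4 = 3·31 - 8 = 85
x_5 = 3·85 - 8 = 247
x_6 = 3·247 - 8 = 733
x_7 = 3·733 - 8 = 2191
x_8 = 3·2191 - 8 = 6565
x_9 = 3·6565 - 8 = 19687

19687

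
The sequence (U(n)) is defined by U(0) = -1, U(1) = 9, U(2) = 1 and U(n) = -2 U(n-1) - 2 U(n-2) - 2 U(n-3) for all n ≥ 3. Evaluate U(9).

-64

U(3) = -2*1 - 2*9 - 2*(-1) = -18
U(4) = -2*(-18) - 2*1 - 2*9 = 16
U(5) = -2*16 - 2*(-18) - 2*1 = 2
U(6) = -2*2 - 2*16 - 2*(-18) = 0
U(7) = -2*0 - 2*2 - 2*16 = -36
U(8) = -2*(-36) - 2*0 - 2*2 = 68
U(9) = -2*68 - 2*(-36) - 2*0 = -64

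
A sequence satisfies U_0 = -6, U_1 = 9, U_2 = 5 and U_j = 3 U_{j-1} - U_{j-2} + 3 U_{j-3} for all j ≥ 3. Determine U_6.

U_3 = 3*5 - 9 + 3*(-6) = -12
U_4 = 3*(-12) - 5 + 3*9 = -14
U_5 = 3*(-14) - (-12) + 3*5 = -15
U_6 = 3*(-15) - (-14) + 3*(-12) = -67

-67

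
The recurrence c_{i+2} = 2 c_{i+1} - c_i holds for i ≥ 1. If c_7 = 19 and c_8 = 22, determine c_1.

1

Rearranging, c_{i-2} = -(c_i - 2 c_{i-1}).
c_6 = -(22 - 2*19) = 16
c_5 = -(19 - 2*16) = 13
c_4 = -(16 - 2*13) = 10
c_3 = -(13 - 2*10) = 7
c_2 = -(10 - 2*7) = 4
c_1 = -(7 - 2*4) = 1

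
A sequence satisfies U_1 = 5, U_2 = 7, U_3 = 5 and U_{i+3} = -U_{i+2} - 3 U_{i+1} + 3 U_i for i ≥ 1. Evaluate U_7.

-115

U_4 = -5 - 3(7) + 3(5) = -11
U_5 = -(-11) - 3(5) + 3(7) = 17
U_6 = -17 - 3(-11) + 3(5) = 31
U_7 = -31 - 3(17) + 3(-11) = -115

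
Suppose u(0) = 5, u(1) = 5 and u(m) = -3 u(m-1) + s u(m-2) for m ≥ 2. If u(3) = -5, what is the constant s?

5

u(2) = -15 + 5s
u(3) = 45 - 10s
So 45 - 10s = -5, giving s = 5.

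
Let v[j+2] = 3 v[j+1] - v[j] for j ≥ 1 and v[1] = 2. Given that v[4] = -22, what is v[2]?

Let v[2] = x.
v[3] = -2 + 3x
v[4] = -6 + 8x
So -6 + 8x = -22, giving x = -2.

-2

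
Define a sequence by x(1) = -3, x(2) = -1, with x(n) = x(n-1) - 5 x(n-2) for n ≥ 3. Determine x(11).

x(3) = (-1) - 5·(-3) = 14
x(4) = 14 - 5·(-1) = 19
x(5) = 19 - 5·14 = -51
x(6) = (-51) - 5·19 = -146
x(7) = (-146) - 5·(-51) = 109
x(8) = 109 - 5·(-146) = 839
x(9) = 839 - 5·109 = 294
x(10) = 294 - 5·839 = -3901
x(11) = (-3901) - 5·294 = -5371

-5371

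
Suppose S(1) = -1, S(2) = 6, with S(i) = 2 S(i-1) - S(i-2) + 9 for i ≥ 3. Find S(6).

124

S(3) = 2*6 - (-1) + 9 = 22
S(4) = 2*22 - 6 + 9 = 47
S(5) = 2*47 - 22 + 9 = 81
S(6) = 2*81 - 47 + 9 = 124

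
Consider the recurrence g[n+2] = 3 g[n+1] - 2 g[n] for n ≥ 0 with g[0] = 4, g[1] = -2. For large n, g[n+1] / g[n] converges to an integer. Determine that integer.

2

The characteristic equation is r^2 - 3r + 2 = 0, which factors as (r - 2)(r - 1) = 0.
So the roots are 2 and 1. Since |2| > |1| and the coefficient of 2^n is non-zero, the ratio tends to 2.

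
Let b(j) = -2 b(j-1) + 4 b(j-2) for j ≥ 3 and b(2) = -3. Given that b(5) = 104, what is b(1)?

1

Let b(1) = y.
b(3) = 6 + 4y
b(4) = -24 - 8y
b(5) = 72 + 32y
So 72 + 32y = 104, giving y = 1.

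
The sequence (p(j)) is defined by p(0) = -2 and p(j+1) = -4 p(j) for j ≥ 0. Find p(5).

p(1) = -4·(-2) = 8
p(2) = -4·8 = -32
p(3) = -4·(-32) = 128
p(4) = -4·128 = -512
p(5) = -4·(-512) = 2048

2048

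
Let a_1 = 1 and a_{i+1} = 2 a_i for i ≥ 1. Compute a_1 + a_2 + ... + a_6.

a_2 = 2·1 = 2
a_3 = 2·2 = 4
a_4 = 2·4 = 8
a_5 = 2·8 = 16
a_6 = 2·16 = 32
Sum = 1 + 2 + 4 + 8 + 16 + 32 = 63

63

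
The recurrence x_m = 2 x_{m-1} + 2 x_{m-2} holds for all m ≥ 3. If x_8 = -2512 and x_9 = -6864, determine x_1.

-5

Rearranging, x_{m-2} = (x_m - 2 x_{m-1}) / 2.
x_7 = (-6864 - 2(-2512)) / 2 = -1840/2 = -920
x_6 = (-2512 - 2(-920)) / 2 = -672/2 = -336
x_5 = (-920 - 2(-336)) / 2 = -248/2 = -124
x_4 = (-336 - 2(-124)) / 2 = -88/2 = -44
x_3 = (-124 - 2(-44)) / 2 = -36/2 = -18
x_2 = (-44 - 2(-18)) / 2 = -8/2 = -4
x_1 = (-18 - 2(-4)) / 2 = -10/2 = -5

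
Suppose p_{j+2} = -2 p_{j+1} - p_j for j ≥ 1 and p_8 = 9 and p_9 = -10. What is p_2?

Rearranging, p_{j-2} = -(p_j + 2 p_{j-1}).
p_7 = -(-10 + 2(9)) = -8
p_6 = -(9 + 2(-8)) = 7
p_5 = -(-8 + 2(7)) = -6
p_4 = -(7 + 2(-6)) = 5
p_3 = -(-6 + 2(5)) = -4
p_2 = -(5 + 2(-4)) = 3

3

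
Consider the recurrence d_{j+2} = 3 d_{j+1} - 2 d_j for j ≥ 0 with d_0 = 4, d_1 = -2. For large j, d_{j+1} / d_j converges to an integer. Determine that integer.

2

The characteristic equation is r^2 - 3r + 2 = 0, which factors as (r - 2)(r - 1) = 0.
So the roots are 2 and 1. Since |2| > |1| and the coefficient of 2^j is non-zero, the ratio tends to 2.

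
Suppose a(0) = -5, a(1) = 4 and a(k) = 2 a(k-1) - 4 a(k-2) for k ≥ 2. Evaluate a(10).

-2048

a(2) = 2·4 - 4·(-5) = 28
a(3) = 2·28 - 4·4 = 40
a(4) = 2·40 - 4·28 = -32
a(5) = 2·(-32) - 4·40 = -224
a(6) = 2·(-224) - 4·(-32) = -320
a(7) = 2·(-320) - 4·(-224) = 256
a(8) = 2·256 - 4·(-320) = 1792
a(9) = 2·1792 - 4·256 = 2560
a(10) = 2·2560 - 4·1792 = -2048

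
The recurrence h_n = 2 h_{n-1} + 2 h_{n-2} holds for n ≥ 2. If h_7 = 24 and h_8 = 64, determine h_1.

Rearranging, h_{n-2} = (h_n - 2 h_{n-1}) / 2.
h_6 = (64 - 2·24) / 2 = 16/2 = 8
h_5 = (24 - 2·8) / 2 = 8/2 = 4
h_4 = (8 - 2·4) / 2 = 0/2 = 0
h_3 = (4 - 2·0) / 2 = 4/2 = 2
h_2 = (0 - 2·2) / 2 = -4/2 = -2
h_1 = (2 - 2·(-2)) / 2 = 6/2 = 3

3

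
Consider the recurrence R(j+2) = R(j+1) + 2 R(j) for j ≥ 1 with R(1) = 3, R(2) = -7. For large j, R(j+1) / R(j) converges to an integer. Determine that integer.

The characteristic equation is r^2 - r - 2 = 0, which factors as (r - 2)(r + 1) = 0.
So the roots are 2 and -1. Since |2| > |-1| and the coefficient of 2^j is non-zero, the ratio tends to 2.

2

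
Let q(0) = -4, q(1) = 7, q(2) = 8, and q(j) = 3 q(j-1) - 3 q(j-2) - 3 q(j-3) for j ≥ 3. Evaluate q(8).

q(3) = 3·8 - 3·7 - 3·(-4) = 15
q(4) = 3·15 - 3·8 - 3·7 = 0
q(5) = 3·0 - 3·15 - 3·8 = -69
q(6) = 3·(-69) - 3·0 - 3·15 = -252
q(7) = 3·(-252) - 3·(-69) - 3·0 = -549
q(8) = 3·(-549) - 3·(-252) - 3·(-69) = -684

-684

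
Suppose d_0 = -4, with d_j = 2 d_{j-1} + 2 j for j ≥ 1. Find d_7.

d_1 = 2(-4) + 2 = -6
d_2 = 2(-6) + 4 = -8
d_3 = 2(-8) + 6 = -10
d_4 = 2(-10) + 8 = -12
d_5 = 2(-12) + 10 = -14
d_6 = 2(-14) + 12 = -16
d_7 = 2(-16) + 14 = -18

-18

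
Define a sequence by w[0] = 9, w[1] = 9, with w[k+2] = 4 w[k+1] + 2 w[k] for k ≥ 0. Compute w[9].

w[2] = 4*9 + 2*9 = 54
w[3] = 4*54 + 2*9 = 234
w[4] = 4*234 + 2*54 = 1044
w[5] = 4*1044 + 2*234 = 4644
w[6] = 4*4644 + 2*1044 = 20664
w[7] = 4*20664 + 2*4644 = 91944
w[8] = 4*91944 + 2*20664 = 409104
w[9] = 4*409104 + 2*91944 = 1820304

1820304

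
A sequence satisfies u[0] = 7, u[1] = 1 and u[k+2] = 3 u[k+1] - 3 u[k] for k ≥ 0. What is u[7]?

-27

u[2] = 3(1) - 3(7) = -18
u[3] = 3(-18) - 3(1) = -57
u[4] = 3(-57) - 3(-18) = -117
u[5] = 3(-117) - 3(-57) = -180
u[6] = 3(-180) - 3(-117) = -189
u[7] = 3(-189) - 3(-180) = -27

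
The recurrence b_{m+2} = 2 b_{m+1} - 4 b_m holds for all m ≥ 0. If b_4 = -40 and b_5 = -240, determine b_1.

Rearranging, b_{m-2} = (b_m - 2 b_{m-1}) / -4.
b_3 = (-240 - 2*(-40)) / -4 = -160/-4 = 40
b_2 = (-40 - 2*40) / -4 = -120/-4 = 30
b_1 = (40 - 2*30) / -4 = -20/-4 = 5

5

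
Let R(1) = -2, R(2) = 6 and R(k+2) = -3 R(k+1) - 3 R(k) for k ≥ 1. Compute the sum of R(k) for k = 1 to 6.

R(3) = -3(6) - 3(-2) = -12
R(4) = -3(-12) - 3(6) = 18
R(5) = -3(18) - 3(-12) = -18
R(6) = -3(-18) - 3(18) = 0
Sum = (-2) + 6 + (-12) + 18 + (-18) + 0 = -8

-8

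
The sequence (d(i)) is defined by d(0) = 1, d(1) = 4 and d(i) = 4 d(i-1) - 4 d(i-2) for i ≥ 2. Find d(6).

d(2) = 4·4 - 4·1 = 12
d(3) = 4·12 - 4·4 = 32
d(4) = 4·32 - 4·12 = 80
d(5) = 4·80 - 4·32 = 192
d(6) = 4·192 - 4·80 = 448

448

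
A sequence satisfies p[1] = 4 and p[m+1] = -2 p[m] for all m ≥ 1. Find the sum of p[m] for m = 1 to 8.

-340

p[2] = -2(4) = -8
p[3] = -2(-8) = 16
p[4] = -2(16) = -32
p[5] = -2(-32) = 64
p[6] = -2(64) = -128
p[7] = -2(-128) = 256
p[8] = -2(256) = -512
Sum = 4 + (-8) + 16 + (-32) + 64 + (-128) + 256 + (-512) = -340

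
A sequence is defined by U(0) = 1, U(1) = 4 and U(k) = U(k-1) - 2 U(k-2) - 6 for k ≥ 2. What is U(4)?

-16

U(2) = 4 - 2·1 - 6 = -4
U(3) = (-4) - 2·4 - 6 = -18
U(4) = (-18) - 2·(-4) - 6 = -16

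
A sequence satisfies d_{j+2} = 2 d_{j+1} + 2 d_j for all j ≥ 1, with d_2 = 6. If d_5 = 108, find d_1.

Let d_1 = v.
d_3 = 12 + 2v
d_4 = 36 + 4v
d_5 = 96 + 12v
So 96 + 12v = 108, giving v = 1.

1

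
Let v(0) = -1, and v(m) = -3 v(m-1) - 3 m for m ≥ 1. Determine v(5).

v(1) = -3·(-1) - 3 = 0
v(2) = -3·0 - 6 = -6
v(3) = -3·(-6) - 9 = 9
v(4) = -3·9 - 12 = -39
v(5) = -3·(-39) - 15 = 102

102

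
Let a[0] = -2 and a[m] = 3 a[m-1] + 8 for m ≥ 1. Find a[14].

9565934

The fixed point is 8/(1 - 3) = -4, so a[m] + 4 = 3(a[m-1] + 4).
Hence a[m] = 2·3^m - 4.
a[14] = 2·3^{14} - 4 = 2·4782969 - 4 = 9565934.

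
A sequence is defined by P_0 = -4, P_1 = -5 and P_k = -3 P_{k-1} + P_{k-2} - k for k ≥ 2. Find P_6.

1214

P_2 = -3(-5) + (-4) - 2 = 9
P_3 = -3(9) + (-5) - 3 = -35
P_4 = -3(-35) + 9 - 4 = 110
P_5 = -3(110) + (-35) - 5 = -370
P_6 = -3(-370) + 110 - 6 = 1214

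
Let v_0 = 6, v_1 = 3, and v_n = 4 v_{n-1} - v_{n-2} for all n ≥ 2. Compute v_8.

v_2 = 4*3 - 6 = 6
v_3 = 4*6 - 3 = 21
v_4 = 4*21 - 6 = 78
v_5 = 4*78 - 21 = 291
v_6 = 4*291 - 78 = 1086
v_7 = 4*1086 - 291 = 4053
v_8 = 4*4053 - 1086 = 15126

15126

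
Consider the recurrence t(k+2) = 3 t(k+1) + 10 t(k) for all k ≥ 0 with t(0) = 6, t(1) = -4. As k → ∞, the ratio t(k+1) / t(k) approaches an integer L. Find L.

The characteristic equation is r^2 - 3r - 10 = 0, which factors as (r - 5)(r + 2) = 0.
So the roots are 5 and -2. Since |5| > |-2| and the coefficient of 5^k is non-zero, the ratio tends to 5.

5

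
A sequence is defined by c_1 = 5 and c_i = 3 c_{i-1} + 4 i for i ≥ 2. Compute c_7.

7273

c_2 = 3(5) + 8 = 23
c_3 = 3(23) + 12 = 81
c_4 = 3(81) + 16 = 259
c_5 = 3(259) + 20 = 797
c_6 = 3(797) + 24 = 2415
c_7 = 3(2415) + 28 = 7273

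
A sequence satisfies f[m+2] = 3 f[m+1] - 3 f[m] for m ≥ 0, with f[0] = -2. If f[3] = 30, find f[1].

Let f[1] = y.
f[2] = 6 + 3y
f[3] = 18 + 6y
So 18 + 6y = 30, giving y = 2.

2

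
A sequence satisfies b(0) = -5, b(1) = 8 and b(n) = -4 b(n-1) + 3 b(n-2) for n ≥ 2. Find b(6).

b(2) = -4(8) + 3(-5) = -47
b(3) = -4(-47) + 3(8) = 212
b(4) = -4(212) + 3(-47) = -989
b(5) = -4(-989) + 3(212) = 4592
b(6) = -4(4592) + 3(-989) = -21335

-21335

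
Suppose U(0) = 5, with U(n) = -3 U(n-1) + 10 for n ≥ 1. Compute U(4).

U(1) = -3(5) + 10 = -5
U(2) = -3(-5) + 10 = 25
U(3) = -3(25) + 10 = -65
U(4) = -3(-65) + 10 = 205

205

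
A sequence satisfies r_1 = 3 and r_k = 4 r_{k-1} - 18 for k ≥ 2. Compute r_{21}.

The fixed point is -18/(1 - 4) = 6, so r_k - 6 = 4(r_{k-1} - 6).
Hence r_k = -3·4^{k-1} + 6.
r_{21} = -3·4^{20} + 6 = -3·1099511627776 + 6 = -3298534883322.

-3298534883322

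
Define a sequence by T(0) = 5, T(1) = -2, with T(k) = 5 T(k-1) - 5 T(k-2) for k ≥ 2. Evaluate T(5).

T(2) = 5(-2) - 5(5) = -35
T(3) = 5(-35) - 5(-2) = -165
T(4) = 5(-165) - 5(-35) = -650
T(5) = 5(-650) - 5(-165) = -2425

-2425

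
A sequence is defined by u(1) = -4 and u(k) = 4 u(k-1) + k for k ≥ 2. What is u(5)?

-827

u(2) = 4(-4) + 2 = -14
u(3) = 4(-14) + 3 = -53
u(4) = 4(-53) + 4 = -208
u(5) = 4(-208) + 5 = -827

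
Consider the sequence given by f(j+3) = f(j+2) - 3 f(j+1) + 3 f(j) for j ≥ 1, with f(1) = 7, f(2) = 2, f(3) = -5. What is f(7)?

-77

f(4) = (-5) - 3·2 + 3·7 = 10
f(5) = 10 - 3·(-5) + 3·2 = 31
f(6) = 31 - 3·10 + 3·(-5) = -14
f(7) = (-14) - 3·31 + 3·10 = -77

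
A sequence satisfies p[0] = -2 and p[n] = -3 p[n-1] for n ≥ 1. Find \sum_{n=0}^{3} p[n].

p[1] = -3(-2) = 6
p[2] = -3(6) = -18
p[3] = -3(-18) = 54
Sum = (-2) + 6 + (-18) + 54 = 40

40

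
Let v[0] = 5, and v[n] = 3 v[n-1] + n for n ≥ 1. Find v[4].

v[1] = 3*5 + 1 = 16
v[2] = 3*16 + 2 = 50
v[3] = 3*50 + 3 = 153
v[4] = 3*153 + 4 = 463

463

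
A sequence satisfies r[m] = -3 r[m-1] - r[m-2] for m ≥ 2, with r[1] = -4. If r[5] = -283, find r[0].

-3

Let r[0] = w.
r[2] = 12 - w
r[3] = -32 + 3w
r[4] = 84 - 8w
r[5] = -220 + 21w
So -220 + 21w = -283, giving w = -3.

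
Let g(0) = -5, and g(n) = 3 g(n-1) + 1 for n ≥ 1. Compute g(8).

g(1) = 3·(-5) + 1 = -14
g(2) = 3·(-14) + 1 = -41
g(3) = 3·(-41) + 1 = -122
g(4) = 3·(-122) + 1 = -365
g(5) = 3·(-365) + 1 = -1094
g(6) = 3·(-1094) + 1 = -3281
g(7) = 3·(-3281) + 1 = -9842
g(8) = 3·(-9842) + 1 = -29525

-29525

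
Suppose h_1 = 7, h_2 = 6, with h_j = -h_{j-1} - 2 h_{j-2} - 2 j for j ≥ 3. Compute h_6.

h_3 = -6 - 2(7) - 6 = -26
h_4 = -(-26) - 2(6) - 8 = 6
h_5 = -6 - 2(-26) - 10 = 36
h_6 = -36 - 2(6) - 12 = -60

-60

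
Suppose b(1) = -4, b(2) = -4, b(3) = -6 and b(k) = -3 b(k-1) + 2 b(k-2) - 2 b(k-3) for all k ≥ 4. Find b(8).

b(4) = -3(-6) + 2(-4) - 2(-4) = 18
b(5) = -3(18) + 2(-6) - 2(-4) = -58
b(6) = -3(-58) + 2(18) - 2(-6) = 222
b(7) = -3(222) + 2(-58) - 2(18) = -818
b(8) = -3(-818) + 2(222) - 2(-58) = 3014

3014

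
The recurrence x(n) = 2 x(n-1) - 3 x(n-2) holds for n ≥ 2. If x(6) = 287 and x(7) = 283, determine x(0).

Rearranging, x(n-2) = (x(n) - 2 x(n-1)) / -3.
x(5) = (283 - 2*287) / -3 = -291/-3 = 97
x(4) = (287 - 2*97) / -3 = 93/-3 = -31
x(3) = (97 - 2*(-31)) / -3 = 159/-3 = -53
x(2) = (-31 - 2*(-53)) / -3 = 75/-3 = -25
x(1) = (-53 - 2*(-25)) / -3 = -3/-3 = 1
x(0) = (-25 - 2*1) / -3 = -27/-3 = 9

9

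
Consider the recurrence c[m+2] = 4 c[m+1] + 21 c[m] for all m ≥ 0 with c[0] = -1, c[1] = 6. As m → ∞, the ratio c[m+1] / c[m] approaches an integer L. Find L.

7

The characteristic equation is r^2 - 4r - 21 = 0, which factors as (r - 7)(r + 3) = 0.
So the roots are 7 and -3. Since |7| > |-3| and the coefficient of 7^m is non-zero, the ratio tends to 7.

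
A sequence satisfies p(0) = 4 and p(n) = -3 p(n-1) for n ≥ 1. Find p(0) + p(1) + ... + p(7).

p(1) = -3(4) = -12
p(2) = -3(-12) = 36
p(3) = -3(36) = -108
p(4) = -3(-108) = 324
p(5) = -3(324) = -972
p(6) = -3(-972) = 2916
p(7) = -3(2916) = -8748
Sum = 4 + (-12) + 36 + (-108) + 324 + (-972) + 2916 + (-8748) = -6560

-6560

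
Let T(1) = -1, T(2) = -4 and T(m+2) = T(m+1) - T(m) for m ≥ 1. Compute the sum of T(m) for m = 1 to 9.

-8

T(3) = (-4) - (-1) = -3
T(4) = (-3) - (-4) = 1
T(5) = 1 - (-3) = 4
T(6) = 4 - 1 = 3
T(7) = 3 - 4 = -1
T(8) = (-1) - 3 = -4
T(9) = (-4) - (-1) = -3
Sum = (-1) + (-4) + (-3) + 1 + 4 + 3 + (-1) + (-4) + (-3) = -8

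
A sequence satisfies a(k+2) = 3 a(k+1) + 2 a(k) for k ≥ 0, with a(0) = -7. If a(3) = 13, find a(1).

Let a(1) = v.
a(2) = -14 + 3v
a(3) = -42 + 11v
So -42 + 11v = 13, giving v = 5.

5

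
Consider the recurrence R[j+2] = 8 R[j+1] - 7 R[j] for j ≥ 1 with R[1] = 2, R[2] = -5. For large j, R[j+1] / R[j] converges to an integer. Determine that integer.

7

The characteristic equation is r^2 - 8r + 7 = 0, which factors as (r - 7)(r - 1) = 0.
So the roots are 7 and 1. Since |7| > |1| and the coefficient of 7^j is non-zero, the ratio tends to 7.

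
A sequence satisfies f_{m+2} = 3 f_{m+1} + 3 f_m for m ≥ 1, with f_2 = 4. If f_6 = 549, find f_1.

-1

Let f_1 = z.
f_3 = 12 + 3z
f_4 = 48 + 9z
f_5 = 180 + 36z
f_6 = 684 + 135z
So 684 + 135z = 549, giving z = -1.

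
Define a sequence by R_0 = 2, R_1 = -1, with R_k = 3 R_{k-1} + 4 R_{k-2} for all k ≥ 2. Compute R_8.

R_2 = 3(-1) + 4(2) = 5
R_3 = 3(5) + 4(-1) = 11
R_4 = 3(11) + 4(5) = 53
R_5 = 3(53) + 4(11) = 203
R_6 = 3(203) + 4(53) = 821
R_7 = 3(821) + 4(203) = 3275
R_8 = 3(3275) + 4(821) = 13109

13109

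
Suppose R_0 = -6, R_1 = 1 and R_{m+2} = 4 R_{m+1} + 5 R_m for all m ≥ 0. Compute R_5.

R_2 = 4*1 + 5*(-6) = -26
R_3 = 4*(-26) + 5*1 = -99
R_4 = 4*(-99) + 5*(-26) = -526
R_5 = 4*(-526) + 5*(-99) = -2599

-2599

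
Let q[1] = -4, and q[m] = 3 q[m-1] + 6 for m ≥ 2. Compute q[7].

q[2] = 3·(-4) + 6 = -6
q[3] = 3·(-6) + 6 = -12
q[4] = 3·(-12) + 6 = -30
q[5] = 3·(-30) + 6 = -84
q[6] = 3·(-84) + 6 = -246
q[7] = 3·(-246) + 6 = -732

-732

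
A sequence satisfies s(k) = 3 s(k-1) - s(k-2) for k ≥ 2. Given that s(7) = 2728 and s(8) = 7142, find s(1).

8

Rearranging, s(k-2) = -(s(k) - 3 s(k-1)).
s(6) = -(7142 - 3*2728) = 1042
s(5) = -(2728 - 3*1042) = 398
s(4) = -(1042 - 3*398) = 152
s(3) = -(398 - 3*152) = 58
s(2) = -(152 - 3*58) = 22
s(1) = -(58 - 3*22) = 8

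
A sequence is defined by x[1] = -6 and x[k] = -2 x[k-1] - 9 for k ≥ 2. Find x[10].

x[2] = -2·(-6) - 9 = 3
x[3] = -2·3 - 9 = -15
x[4] = -2·(-15) - 9 = 21
x[5] = -2·21 - 9 = -51
x[6] = -2·(-51) - 9 = 93
x[7] = -2·93 - 9 = -195
x[8] = -2·(-195) - 9 = 381
x[9] = -2·381 - 9 = -771
x[10] = -2·(-771) - 9 = 1533

1533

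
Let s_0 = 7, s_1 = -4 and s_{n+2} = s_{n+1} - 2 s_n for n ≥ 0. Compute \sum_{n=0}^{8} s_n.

-143

s_2 = (-4) - 2·7 = -18
s_3 = (-18) - 2·(-4) = -10
s_4 = (-10) - 2·(-18) = 26
s_5 = 26 - 2·(-10) = 46
s_6 = 46 - 2·26 = -6
s_7 = (-6) - 2·46 = -98
s_8 = (-98) - 2·(-6) = -86
Sum = 7 + (-4) + (-18) + (-10) + 26 + 46 + (-6) + (-98) + (-86) = -143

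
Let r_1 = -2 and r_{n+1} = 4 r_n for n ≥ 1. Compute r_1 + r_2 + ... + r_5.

r_2 = 4·(-2) = -8
r_3 = 4·(-8) = -32
r_4 = 4·(-32) = -128
r_5 = 4·(-128) = -512
Sum = (-2) + (-8) + (-32) + (-128) + (-512) = -682

-682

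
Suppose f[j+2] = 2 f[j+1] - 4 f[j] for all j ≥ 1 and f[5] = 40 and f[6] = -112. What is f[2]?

-5

Rearranging, f[j-2] = (f[j] - 2 f[j-1]) / -4.
f[4] = (-112 - 2*40) / -4 = -192/-4 = 48
f[3] = (40 - 2*48) / -4 = -56/-4 = 14
f[2] = (48 - 2*14) / -4 = 20/-4 = -5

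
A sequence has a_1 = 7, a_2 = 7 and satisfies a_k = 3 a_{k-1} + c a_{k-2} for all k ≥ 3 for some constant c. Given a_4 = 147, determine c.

3

a_3 = 21 + 7c
a_4 = 63 + 28c
So 63 + 28c = 147, giving c = 3.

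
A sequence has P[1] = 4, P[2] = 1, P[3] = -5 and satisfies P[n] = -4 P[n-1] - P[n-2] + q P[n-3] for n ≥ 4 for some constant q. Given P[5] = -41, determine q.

P[4] = 19 + 4q
P[5] = -71 - 15q
So -71 - 15q = -41, giving q = -2.

-2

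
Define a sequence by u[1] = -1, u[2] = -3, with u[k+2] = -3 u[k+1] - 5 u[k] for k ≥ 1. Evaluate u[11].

u[3] = -3·(-3) - 5·(-1) = 14
u[4] = -3·14 - 5·(-3) = -27
u[5] = -3·(-27) - 5·14 = 11
u[6] = -3·11 - 5·(-27) = 102
u[7] = -3·102 - 5·11 = -361
u[8] = -3·(-361) - 5·102 = 573
u[9] = -3·573 - 5·(-361) = 86
u[10] = -3·86 - 5·573 = -3123
u[11] = -3·(-3123) - 5·86 = 8939

8939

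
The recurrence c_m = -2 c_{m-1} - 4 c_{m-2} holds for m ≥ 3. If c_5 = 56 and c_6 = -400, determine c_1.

Rearranging, c_{m-2} = (c_m + 2 c_{m-1}) / -4.
c_4 = (-400 + 2*56) / -4 = -288/-4 = 72
c_3 = (56 + 2*72) / -4 = 200/-4 = -50
c_2 = (72 + 2*(-50)) / -4 = -28/-4 = 7
c_1 = (-50 + 2*7) / -4 = -36/-4 = 9

9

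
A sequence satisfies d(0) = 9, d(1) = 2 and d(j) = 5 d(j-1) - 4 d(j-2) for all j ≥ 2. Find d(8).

d(2) = 5(2) - 4(9) = -26
d(3) = 5(-26) - 4(2) = -138
d(4) = 5(-138) - 4(-26) = -586
d(5) = 5(-586) - 4(-138) = -2378
d(6) = 5(-2378) - 4(-586) = -9546
d(7) = 5(-9546) - 4(-2378) = -38218
d(8) = 5(-38218) - 4(-9546) = -152906

-152906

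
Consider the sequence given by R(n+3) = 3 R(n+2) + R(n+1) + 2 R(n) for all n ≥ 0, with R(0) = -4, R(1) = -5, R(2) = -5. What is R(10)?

R(3) = 3*(-5) + (-5) + 2*(-4) = -28
R(4) = 3*(-28) + (-5) + 2*(-5) = -99
R(5) = 3*(-99) + (-28) + 2*(-5) = -335
R(6) = 3*(-335) + (-99) + 2*(-28) = -1160
R(7) = 3*(-1160) + (-335) + 2*(-99) = -4013
R(8) = 3*(-4013) + (-1160) + 2*(-335) = -13869
R(9) = 3*(-13869) + (-4013) + 2*(-1160) = -47940
R(10) = 3*(-47940) + (-13869) + 2*(-4013) = -165715

-165715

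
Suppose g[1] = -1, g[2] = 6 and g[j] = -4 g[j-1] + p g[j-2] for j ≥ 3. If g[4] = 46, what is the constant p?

-5

g[3] = -24 - p
g[4] = 96 + 10p
So 96 + 10p = 46, giving p = -5.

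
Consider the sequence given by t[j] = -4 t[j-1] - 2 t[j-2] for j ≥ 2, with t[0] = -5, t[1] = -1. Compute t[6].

t[2] = -4*(-1) - 2*(-5) = 14
t[3] = -4*14 - 2*(-1) = -54
t[4] = -4*(-54) - 2*14 = 188
t[5] = -4*188 - 2*(-54) = -644
t[6] = -4*(-644) - 2*188 = 2200

2200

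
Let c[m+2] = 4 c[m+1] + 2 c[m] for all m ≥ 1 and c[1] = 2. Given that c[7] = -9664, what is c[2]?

-7

Let c[2] = w.
c[3] = 4 + 4w
c[4] = 16 + 18w
c[5] = 72 + 80w
c[6] = 320 + 356w
c[7] = 1424 + 1584w
So 1424 + 1584w = -9664, giving w = -7.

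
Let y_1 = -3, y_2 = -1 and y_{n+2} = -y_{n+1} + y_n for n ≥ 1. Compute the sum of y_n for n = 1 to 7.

y_3 = -(-1) + (-3) = -2
y_4 = -(-2) + (-1) = 1
y_5 = -1 + (-2) = -3
y_6 = -(-3) + 1 = 4
y_7 = -4 + (-3) = -7
Sum = (-3) + (-1) + (-2) + 1 + (-3) + 4 + (-7) = -11

-11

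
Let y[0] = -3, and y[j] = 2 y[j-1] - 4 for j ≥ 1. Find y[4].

y[1] = 2*(-3) - 4 = -10
y[2] = 2*(-10) - 4 = -24
y[3] = 2*(-24) - 4 = -52
y[4] = 2*(-52) - 4 = -108

-108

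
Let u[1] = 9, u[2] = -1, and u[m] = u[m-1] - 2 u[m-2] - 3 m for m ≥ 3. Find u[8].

-112

u[3] = (-1) - 2*9 - 9 = -28
u[4] = (-28) - 2*(-1) - 12 = -38
u[5] = (-38) - 2*(-28) - 15 = 3
u[6] = 3 - 2*(-38) - 18 = 61
u[7] = 61 - 2*3 - 21 = 34
u[8] = 34 - 2*61 - 24 = -112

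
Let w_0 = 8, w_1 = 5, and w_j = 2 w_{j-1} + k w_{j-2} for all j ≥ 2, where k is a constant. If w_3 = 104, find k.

4

w_2 = 10 + 8k
w_3 = 20 + 21k
So 20 + 21k = 104, giving k = 4.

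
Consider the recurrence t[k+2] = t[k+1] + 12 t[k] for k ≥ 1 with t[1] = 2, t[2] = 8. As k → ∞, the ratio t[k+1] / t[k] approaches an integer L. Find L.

The characteristic equation is r^2 - r - 12 = 0, which factors as (r - 4)(r + 3) = 0.
So the roots are 4 and -3. Since |4| > |-3| and the coefficient of 4^k is non-zero, the ratio tends to 4.

4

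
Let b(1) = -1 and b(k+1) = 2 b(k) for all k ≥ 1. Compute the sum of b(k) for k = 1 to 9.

-511

b(2) = 2*(-1) = -2
b(3) = 2*(-2) = -4
b(4) = 2*(-4) = -8
b(5) = 2*(-8) = -16
b(6) = 2*(-16) = -32
b(7) = 2*(-32) = -64
b(8) = 2*(-64) = -128
b(9) = 2*(-128) = -256
Sum = (-1) + (-2) + (-4) + (-8) + (-16) + (-32) + (-64) + (-128) + (-256) = -511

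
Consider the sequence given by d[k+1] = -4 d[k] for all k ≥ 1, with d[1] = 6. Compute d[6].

-6144

d[2] = -4·6 = -24
d[3] = -4·(-24) = 96
d[4] = -4·96 = -384
d[5] = -4·(-384) = 1536
d[6] = -4·1536 = -6144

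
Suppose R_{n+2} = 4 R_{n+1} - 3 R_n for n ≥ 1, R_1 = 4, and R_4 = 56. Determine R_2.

8

Let R_2 = v.
R_3 = -12 + 4v
R_4 = -48 + 13v
So -48 + 13v = 56, giving v = 8.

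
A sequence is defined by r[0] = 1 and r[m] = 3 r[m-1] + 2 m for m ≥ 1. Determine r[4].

r[1] = 3·1 + 2 = 5
r[2] = 3·5 + 4 = 19
r[3] = 3·19 + 6 = 63
r[4] = 3·63 + 8 = 197

197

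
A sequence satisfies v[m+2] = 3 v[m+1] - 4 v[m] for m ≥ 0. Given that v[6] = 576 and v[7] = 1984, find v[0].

Rearranging, v[m-2] = (v[m] - 3 v[m-1]) / -4.
v[5] = (1984 - 3*576) / -4 = 256/-4 = -64
v[4] = (576 - 3*(-64)) / -4 = 768/-4 = -192
v[3] = (-64 - 3*(-192)) / -4 = 512/-4 = -128
v[2] = (-192 - 3*(-128)) / -4 = 192/-4 = -48
v[1] = (-128 - 3*(-48)) / -4 = 16/-4 = -4
v[0] = (-48 - 3*(-4)) / -4 = -36/-4 = 9

9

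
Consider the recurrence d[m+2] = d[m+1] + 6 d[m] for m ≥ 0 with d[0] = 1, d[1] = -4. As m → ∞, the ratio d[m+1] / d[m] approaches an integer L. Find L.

3

The characteristic equation is r^2 - r - 6 = 0, which factors as (r - 3)(r + 2) = 0.
So the roots are 3 and -2. Since |3| > |-2| and the coefficient of 3^m is non-zero, the ratio tends to 3.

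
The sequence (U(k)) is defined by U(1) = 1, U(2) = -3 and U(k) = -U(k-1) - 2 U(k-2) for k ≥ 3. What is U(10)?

45

U(3) = -(-3) - 2*1 = 1
U(4) = -1 - 2*(-3) = 5
U(5) = -5 - 2*1 = -7
U(6) = -(-7) - 2*5 = -3
U(7) = -(-3) - 2*(-7) = 17
U(8) = -17 - 2*(-3) = -11
U(9) = -(-11) - 2*17 = -23
U(10) = -(-23) - 2*(-11) = 45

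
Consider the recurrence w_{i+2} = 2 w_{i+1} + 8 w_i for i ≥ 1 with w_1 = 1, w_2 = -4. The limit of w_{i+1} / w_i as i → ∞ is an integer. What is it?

The characteristic equation is r^2 - 2r - 8 = 0, which factors as (r - 4)(r + 2) = 0.
So the roots are 4 and -2. Since |4| > |-2| and the coefficient of 4^i is non-zero, the ratio tends to 4.

4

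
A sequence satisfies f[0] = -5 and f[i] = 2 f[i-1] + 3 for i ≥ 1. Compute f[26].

The fixed point is 3/(1 - 2) = -3, so f[i] + 3 = 2(f[i-1] + 3).
Hence f[i] = -2·2^i - 3.
f[26] = -2·2^{26} - 3 = -2·67108864 - 3 = -134217731.

-134217731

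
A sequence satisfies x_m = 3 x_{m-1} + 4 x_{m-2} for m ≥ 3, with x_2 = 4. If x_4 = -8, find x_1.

Let x_1 = v.
x_3 = 12 + 4v
x_4 = 52 + 12v
So 52 + 12v = -8, giving v = -5.

-5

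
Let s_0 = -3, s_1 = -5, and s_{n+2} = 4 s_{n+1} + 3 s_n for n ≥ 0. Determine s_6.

s_2 = 4(-5) + 3(-3) = -29
s_3 = 4(-29) + 3(-5) = -131
s_4 = 4(-131) + 3(-29) = -611
s_5 = 4(-611) + 3(-131) = -2837
s_6 = 4(-2837) + 3(-611) = -13181

-13181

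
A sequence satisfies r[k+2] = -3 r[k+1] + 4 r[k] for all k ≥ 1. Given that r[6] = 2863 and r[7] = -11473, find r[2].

Rearranging, r[k-2] = (r[k] + 3 r[k-1]) / 4.
r[5] = (-11473 + 3(2863)) / 4 = -2884/4 = -721
r[4] = (2863 + 3(-721)) / 4 = 700/4 = 175
r[3] = (-721 + 3(175)) / 4 = -196/4 = -49
r[2] = (175 + 3(-49)) / 4 = 28/4 = 7

7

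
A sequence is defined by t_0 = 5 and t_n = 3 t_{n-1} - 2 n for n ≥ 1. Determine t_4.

t_1 = 3*5 - 2 = 13
t_2 = 3*13 - 4 = 35
t_3 = 3*35 - 6 = 99
t_4 = 3*99 - 8 = 289

289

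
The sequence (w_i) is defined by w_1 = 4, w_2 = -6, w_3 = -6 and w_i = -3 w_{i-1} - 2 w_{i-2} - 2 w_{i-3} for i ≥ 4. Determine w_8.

622

w_4 = -3·(-6) - 2·(-6) - 2·4 = 22
w_5 = -3·22 - 2·(-6) - 2·(-6) = -42
w_6 = -3·(-42) - 2·22 - 2·(-6) = 94
w_7 = -3·94 - 2·(-42) - 2·22 = -242
w_8 = -3·(-242) - 2·94 - 2·(-42) = 622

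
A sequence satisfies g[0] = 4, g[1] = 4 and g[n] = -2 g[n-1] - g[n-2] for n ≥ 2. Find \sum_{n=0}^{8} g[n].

-28

g[2] = -2·4 - 4 = -12
g[3] = -2·(-12) - 4 = 20
g[4] = -2·20 - (-12) = -28
g[5] = -2·(-28) - 20 = 36
g[6] = -2·36 - (-28) = -44
g[7] = -2·(-44) - 36 = 52
g[8] = -2·52 - (-44) = -60
Sum = 4 + 4 + (-12) + 20 + (-28) + 36 + (-44) + 52 + (-60) = -28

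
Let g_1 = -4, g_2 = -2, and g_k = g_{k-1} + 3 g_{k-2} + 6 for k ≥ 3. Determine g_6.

g_3 = (-2) + 3·(-4) + 6 = -8
g_4 = (-8) + 3·(-2) + 6 = -8
g_5 = (-8) + 3·(-8) + 6 = -26
g_6 = (-26) + 3·(-8) + 6 = -44

-44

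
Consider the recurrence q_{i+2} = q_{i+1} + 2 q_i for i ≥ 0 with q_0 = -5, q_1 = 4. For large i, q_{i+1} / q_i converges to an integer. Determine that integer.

The characteristic equation is r^2 - r - 2 = 0, which factors as (r - 2)(r + 1) = 0.
So the roots are 2 and -1. Since |2| > |-1| and the coefficient of 2^i is non-zero, the ratio tends to 2.

2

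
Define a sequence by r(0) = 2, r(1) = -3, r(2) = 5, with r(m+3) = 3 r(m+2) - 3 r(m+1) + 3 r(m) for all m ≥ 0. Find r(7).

612

r(3) = 3*5 - 3*(-3) + 3*2 = 30
r(4) = 3*30 - 3*5 + 3*(-3) = 66
r(5) = 3*66 - 3*30 + 3*5 = 123
r(6) = 3*123 - 3*66 + 3*30 = 261
r(7) = 3*261 - 3*123 + 3*66 = 612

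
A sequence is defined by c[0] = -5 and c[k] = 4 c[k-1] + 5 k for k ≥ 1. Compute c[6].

-11390

c[1] = 4·(-5) + 5 = -15
c[2] = 4·(-15) + 10 = -50
c[3] = 4·(-50) + 15 = -185
c[4] = 4·(-185) + 20 = -720
c[5] = 4·(-720) + 25 = -2855
c[6] = 4·(-2855) + 30 = -11390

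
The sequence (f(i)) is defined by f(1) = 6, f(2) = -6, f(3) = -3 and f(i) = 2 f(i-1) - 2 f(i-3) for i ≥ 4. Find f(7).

f(4) = 2·(-3) - 2·6 = -18
f(5) = 2·(-18) - 2·(-6) = -24
f(6) = 2·(-24) - 2·(-3) = -42
f(7) = 2·(-42) - 2·(-18) = -48

-48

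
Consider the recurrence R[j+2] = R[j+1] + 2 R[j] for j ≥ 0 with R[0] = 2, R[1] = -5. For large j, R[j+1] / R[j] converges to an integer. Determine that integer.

2

The characteristic equation is r^2 - r - 2 = 0, which factors as (r - 2)(r + 1) = 0.
So the roots are 2 and -1. Since |2| > |-1| and the coefficient of 2^j is non-zero, the ratio tends to 2.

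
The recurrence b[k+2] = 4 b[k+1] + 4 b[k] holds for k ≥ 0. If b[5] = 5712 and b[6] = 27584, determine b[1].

9

Rearranging, b[k-2] = (b[k] - 4 b[k-1]) / 4.
b[4] = (27584 - 4(5712)) / 4 = 4736/4 = 1184
b[3] = (5712 - 4(1184)) / 4 = 976/4 = 244
b[2] = (1184 - 4(244)) / 4 = 208/4 = 52
b[1] = (244 - 4(52)) / 4 = 36/4 = 9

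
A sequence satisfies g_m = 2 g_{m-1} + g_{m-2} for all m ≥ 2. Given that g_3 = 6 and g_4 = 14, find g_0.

-2

Rearranging, g_{m-2} = g_m - 2 g_{m-1}.
g_2 = 14 - 2(6) = 2
g_1 = 6 - 2(2) = 2
g_0 = 2 - 2(2) = -2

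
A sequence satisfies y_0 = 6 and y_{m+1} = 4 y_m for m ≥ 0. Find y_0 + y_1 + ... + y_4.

y_1 = 4*6 = 24
y_2 = 4*24 = 96
y_3 = 4*96 = 384
y_4 = 4*384 = 1536
Sum = 6 + 24 + 96 + 384 + 1536 = 2046

2046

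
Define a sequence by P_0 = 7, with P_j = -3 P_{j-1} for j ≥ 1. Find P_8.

45927

P_1 = -3*7 = -21
P_2 = -3*(-21) = 63
P_3 = -3*63 = -189
P_4 = -3*(-189) = 567
P_5 = -3*567 = -1701
P_6 = -3*(-1701) = 5103
P_7 = -3*5103 = -15309
P_8 = -3*(-15309) = 45927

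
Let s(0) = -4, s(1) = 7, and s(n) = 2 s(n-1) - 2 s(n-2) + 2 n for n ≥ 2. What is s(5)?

10

s(2) = 2*7 - 2*(-4) + 4 = 26
s(3) = 2*26 - 2*7 + 6 = 44
s(4) = 2*44 - 2*26 + 8 = 44
s(5) = 2*44 - 2*44 + 10 = 10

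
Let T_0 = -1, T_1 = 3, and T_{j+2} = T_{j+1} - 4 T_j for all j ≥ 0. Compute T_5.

T_2 = 3 - 4*(-1) = 7
T_3 = 7 - 4*3 = -5
T_4 = (-5) - 4*7 = -33
T_5 = (-33) - 4*(-5) = -13

-13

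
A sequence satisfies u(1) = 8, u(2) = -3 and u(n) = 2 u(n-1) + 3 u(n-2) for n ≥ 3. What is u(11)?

u(3) = 2*(-3) + 3*8 = 18
u(4) = 2*18 + 3*(-3) = 27
u(5) = 2*27 + 3*18 = 108
u(6) = 2*108 + 3*27 = 297
u(7) = 2*297 + 3*108 = 918
u(8) = 2*918 + 3*297 = 2727
u(9) = 2*2727 + 3*918 = 8208
u(10) = 2*8208 + 3*2727 = 24597
u(11) = 2*24597 + 3*8208 = 73818

73818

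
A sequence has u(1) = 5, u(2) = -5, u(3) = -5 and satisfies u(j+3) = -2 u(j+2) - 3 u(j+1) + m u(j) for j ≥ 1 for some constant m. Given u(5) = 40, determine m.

-5

u(4) = 25 + 5m
u(5) = -35 - 15m
So -35 - 15m = 40, giving m = -5.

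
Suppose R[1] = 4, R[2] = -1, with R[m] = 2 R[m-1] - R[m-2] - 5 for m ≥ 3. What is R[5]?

-46

R[3] = 2·(-1) - 4 - 5 = -11
R[4] = 2·(-11) - (-1) - 5 = -26
R[5] = 2·(-26) - (-11) - 5 = -46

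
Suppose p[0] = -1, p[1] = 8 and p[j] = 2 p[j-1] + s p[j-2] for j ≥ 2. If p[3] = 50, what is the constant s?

p[2] = 16 - s
p[3] = 32 + 6s
So 32 + 6s = 50, giving s = 3.

3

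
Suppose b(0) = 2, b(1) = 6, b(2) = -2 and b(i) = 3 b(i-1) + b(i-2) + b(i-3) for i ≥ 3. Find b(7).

346

b(3) = 3*(-2) + 6 + 2 = 2
b(4) = 3*2 + (-2) + 6 = 10
b(5) = 3*10 + 2 + (-2) = 30
b(6) = 3*30 + 10 + 2 = 102
b(7) = 3*102 + 30 + 10 = 346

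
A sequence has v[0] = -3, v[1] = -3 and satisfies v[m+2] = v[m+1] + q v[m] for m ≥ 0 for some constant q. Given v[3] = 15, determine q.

-3

v[2] = -3 - 3q
v[3] = -3 - 6q
So -3 - 6q = 15, giving q = -3.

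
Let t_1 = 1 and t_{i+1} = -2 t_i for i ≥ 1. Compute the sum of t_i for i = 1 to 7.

43

t_2 = -2·1 = -2
t_3 = -2·(-2) = 4
t_4 = -2·4 = -8
t_5 = -2·(-8) = 16
t_6 = -2·16 = -32
t_7 = -2·(-32) = 64
Sum = 1 + (-2) + 4 + (-8) + 16 + (-32) + 64 = 43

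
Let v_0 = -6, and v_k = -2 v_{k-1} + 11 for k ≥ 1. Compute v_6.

-615

v_1 = -2*(-6) + 11 = 23
v_2 = -2*23 + 11 = -35
v_3 = -2*(-35) + 11 = 81
v_4 = -2*81 + 11 = -151
v_5 = -2*(-151) + 11 = 313
v_6 = -2*313 + 11 = -615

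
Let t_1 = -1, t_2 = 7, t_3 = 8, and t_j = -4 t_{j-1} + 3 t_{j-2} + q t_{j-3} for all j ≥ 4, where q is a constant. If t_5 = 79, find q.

t_4 = -11 - q
t_5 = 68 + 11q
So 68 + 11q = 79, giving q = 1.

1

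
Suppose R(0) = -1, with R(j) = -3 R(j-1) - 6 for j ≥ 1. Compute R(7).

R(1) = -3*(-1) - 6 = -3
R(2) = -3*(-3) - 6 = 3
R(3) = -3*3 - 6 = -15
R(4) = -3*(-15) - 6 = 39
R(5) = -3*39 - 6 = -123
R(6) = -3*(-123) - 6 = 363
R(7) = -3*363 - 6 = -1095

-1095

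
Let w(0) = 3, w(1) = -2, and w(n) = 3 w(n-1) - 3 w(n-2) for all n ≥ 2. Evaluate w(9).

1053

w(2) = 3*(-2) - 3*3 = -15
w(3) = 3*(-15) - 3*(-2) = -39
w(4) = 3*(-39) - 3*(-15) = -72
w(5) = 3*(-72) - 3*(-39) = -99
w(6) = 3*(-99) - 3*(-72) = -81
w(7) = 3*(-81) - 3*(-99) = 54
w(8) = 3*54 - 3*(-81) = 405
w(9) = 3*405 - 3*54 = 1053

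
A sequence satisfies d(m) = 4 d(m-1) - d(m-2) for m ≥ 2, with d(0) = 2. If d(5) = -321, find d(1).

-1

Let d(1) = x.
d(2) = -2 + 4x
d(3) = -8 + 15x
d(4) = -30 + 56x
d(5) = -112 + 209x
So -112 + 209x = -321, giving x = -1.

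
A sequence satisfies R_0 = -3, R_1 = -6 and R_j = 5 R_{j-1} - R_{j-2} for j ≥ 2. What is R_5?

-2961

R_2 = 5·(-6) - (-3) = -27
R_3 = 5·(-27) - (-6) = -129
R_4 = 5·(-129) - (-27) = -618
R_5 = 5·(-618) - (-129) = -2961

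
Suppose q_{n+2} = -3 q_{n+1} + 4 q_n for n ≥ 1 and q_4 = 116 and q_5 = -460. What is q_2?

Rearranging, q_{n-2} = (q_n + 3 q_{n-1}) / 4.
q_3 = (-460 + 3·116) / 4 = -112/4 = -28
q_2 = (116 + 3·(-28)) / 4 = 32/4 = 8

8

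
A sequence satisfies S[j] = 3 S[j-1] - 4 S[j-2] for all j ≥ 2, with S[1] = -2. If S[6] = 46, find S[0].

-1

Let S[0] = z.
S[2] = -6 - 4z
S[3] = -10 - 12z
S[4] = -6 - 20z
S[5] = 22 - 12z
S[6] = 90 + 44z
So 90 + 44z = 46, giving z = -1.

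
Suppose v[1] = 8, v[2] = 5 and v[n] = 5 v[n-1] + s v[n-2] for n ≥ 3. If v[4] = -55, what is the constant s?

-4

v[3] = 25 + 8s
v[4] = 125 + 45s
So 125 + 45s = -55, giving s = -4.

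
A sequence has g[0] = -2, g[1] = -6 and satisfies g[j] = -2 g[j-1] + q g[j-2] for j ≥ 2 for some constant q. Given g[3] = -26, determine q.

g[2] = 12 - 2q
g[3] = -24 - 2q
So -24 - 2q = -26, giving q = 1.

1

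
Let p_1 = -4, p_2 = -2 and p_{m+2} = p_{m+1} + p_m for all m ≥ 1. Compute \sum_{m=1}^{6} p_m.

-56

p_3 = (-2) + (-4) = -6
p_4 = (-6) + (-2) = -8
p_5 = (-8) + (-6) = -14
p_6 = (-14) + (-8) = -22
Sum = (-4) + (-2) + (-6) + (-8) + (-14) + (-22) = -56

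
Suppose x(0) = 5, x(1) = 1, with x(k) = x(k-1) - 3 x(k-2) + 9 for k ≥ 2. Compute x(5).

x(2) = 1 - 3*5 + 9 = -5
x(3) = (-5) - 3*1 + 9 = 1
x(4) = 1 - 3*(-5) + 9 = 25
x(5) = 25 - 3*1 + 9 = 31

31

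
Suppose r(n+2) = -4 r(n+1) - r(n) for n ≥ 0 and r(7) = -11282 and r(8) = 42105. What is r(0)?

-7

Rearranging, r(n-2) = -(r(n) + 4 r(n-1)).
r(6) = -(42105 + 4*(-11282)) = 3023
r(5) = -(-11282 + 4*3023) = -810
r(4) = -(3023 + 4*(-810)) = 217
r(3) = -(-810 + 4*217) = -58
r(2) = -(217 + 4*(-58)) = 15
r(1) = -(-58 + 4*15) = -2
r(0) = -(15 + 4*(-2)) = -7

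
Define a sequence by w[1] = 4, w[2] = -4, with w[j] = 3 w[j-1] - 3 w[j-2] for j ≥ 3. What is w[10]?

1620

w[3] = 3(-4) - 3(4) = -24
w[4] = 3(-24) - 3(-4) = -60
w[5] = 3(-60) - 3(-24) = -108
w[6] = 3(-108) - 3(-60) = -144
w[7] = 3(-144) - 3(-108) = -108
w[8] = 3(-108) - 3(-144) = 108
w[9] = 3(108) - 3(-108) = 648
w[10] = 3(648) - 3(108) = 1620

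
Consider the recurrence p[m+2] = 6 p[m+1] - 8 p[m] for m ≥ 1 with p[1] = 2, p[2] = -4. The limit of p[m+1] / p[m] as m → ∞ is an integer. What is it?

The characteristic equation is r^2 - 6r + 8 = 0, which factors as (r - 4)(r - 2) = 0.
So the roots are 4 and 2. Since |4| > |2| and the coefficient of 4^m is non-zero, the ratio tends to 4.

4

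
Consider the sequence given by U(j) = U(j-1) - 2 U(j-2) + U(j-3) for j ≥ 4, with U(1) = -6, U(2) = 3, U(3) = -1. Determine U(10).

19

U(4) = (-1) - 2·3 + (-6) = -13
U(5) = (-13) - 2·(-1) + 3 = -8
U(6) = (-8) - 2·(-13) + (-1) = 17
U(7) = 17 - 2·(-8) + (-13) = 20
U(8) = 20 - 2·17 + (-8) = -22
U(9) = (-22) - 2·20 + 17 = -45
U(10) = (-45) - 2·(-22) + 20 = 19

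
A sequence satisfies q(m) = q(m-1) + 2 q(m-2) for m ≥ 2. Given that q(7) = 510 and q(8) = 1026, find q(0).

Rearranging, q(m-2) = (q(m) - q(m-1)) / 2.
q(6) = (1026 - 510) / 2 = 516/2 = 258
q(5) = (510 - 258) / 2 = 252/2 = 126
q(4) = (258 - 126) / 2 = 132/2 = 66
q(3) = (126 - 66) / 2 = 60/2 = 30
q(2) = (66 - 30) / 2 = 36/2 = 18
q(1) = (30 - 18) / 2 = 12/2 = 6
q(0) = (18 - 6) / 2 = 12/2 = 6

6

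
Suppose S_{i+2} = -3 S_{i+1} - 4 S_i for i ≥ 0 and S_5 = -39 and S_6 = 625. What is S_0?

5

Rearranging, S_{i-2} = (S_i + 3 S_{i-1}) / -4.
S_4 = (625 + 3·(-39)) / -4 = 508/-4 = -127
S_3 = (-39 + 3·(-127)) / -4 = -420/-4 = 105
S_2 = (-127 + 3·105) / -4 = 188/-4 = -47
S_1 = (105 + 3·(-47)) / -4 = -36/-4 = 9
S_0 = (-47 + 3·9) / -4 = -20/-4 = 5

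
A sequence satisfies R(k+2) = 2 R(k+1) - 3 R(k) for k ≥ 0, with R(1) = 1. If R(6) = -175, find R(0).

-5

Let R(0) = x.
R(2) = 2 - 3x
R(3) = 1 - 6x
R(4) = -4 - 3x
R(5) = -11 + 12x
R(6) = -10 + 33x
So -10 + 33x = -175, giving x = -5.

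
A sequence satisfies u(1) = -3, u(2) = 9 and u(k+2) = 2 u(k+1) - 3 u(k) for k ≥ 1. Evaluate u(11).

u(3) = 2(9) - 3(-3) = 27
u(4) = 2(27) - 3(9) = 27
u(5) = 2(27) - 3(27) = -27
u(6) = 2(-27) - 3(27) = -135
u(7) = 2(-135) - 3(-27) = -189
u(8) = 2(-189) - 3(-135) = 27
u(9) = 2(27) - 3(-189) = 621
u(10) = 2(621) - 3(27) = 1161
u(11) = 2(1161) - 3(621) = 459

459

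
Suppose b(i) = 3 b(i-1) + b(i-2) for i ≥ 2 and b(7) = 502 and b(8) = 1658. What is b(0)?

8

Rearranging, b(i-2) = b(i) - 3 b(i-1).
b(6) = 1658 - 3*502 = 152
b(5) = 502 - 3*152 = 46
b(4) = 152 - 3*46 = 14
b(3) = 46 - 3*14 = 4
b(2) = 14 - 3*4 = 2
b(1) = 4 - 3*2 = -2
b(0) = 2 - 3*(-2) = 8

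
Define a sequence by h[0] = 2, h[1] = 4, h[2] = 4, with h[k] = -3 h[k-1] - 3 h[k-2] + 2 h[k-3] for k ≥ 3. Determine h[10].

h[3] = -3·4 - 3·4 + 2·2 = -20
h[4] = -3·(-20) - 3·4 + 2·4 = 56
h[5] = -3·56 - 3·(-20) + 2·4 = -100
h[6] = -3·(-100) - 3·56 + 2·(-20) = 92
h[7] = -3·92 - 3·(-100) + 2·56 = 136
h[8] = -3·136 - 3·92 + 2·(-100) = -884
h[9] = -3·(-884) - 3·136 + 2·92 = 2428
h[10] = -3·2428 - 3·(-884) + 2·136 = -4360

-4360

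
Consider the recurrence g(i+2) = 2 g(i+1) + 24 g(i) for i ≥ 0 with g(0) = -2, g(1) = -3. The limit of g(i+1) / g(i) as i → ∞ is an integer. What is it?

The characteristic equation is r^2 - 2r - 24 = 0, which factors as (r - 6)(r + 4) = 0.
So the roots are 6 and -4. Since |6| > |-4| and the coefficient of 6^i is non-zero, the ratio tends to 6.

6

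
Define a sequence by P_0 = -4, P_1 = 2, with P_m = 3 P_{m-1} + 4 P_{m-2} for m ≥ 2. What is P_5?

P_2 = 3·2 + 4·(-4) = -10
P_3 = 3·(-10) + 4·2 = -22
P_4 = 3·(-22) + 4·(-10) = -106
P_5 = 3·(-106) + 4·(-22) = -406

-406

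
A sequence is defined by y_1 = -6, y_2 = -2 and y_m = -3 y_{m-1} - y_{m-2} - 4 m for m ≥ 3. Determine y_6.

-76

y_3 = -3(-2) - (-6) - 12 = 0
y_4 = -3(0) - (-2) - 16 = -14
y_5 = -3(-14) - 0 - 20 = 22
y_6 = -3(22) - (-14) - 24 = -76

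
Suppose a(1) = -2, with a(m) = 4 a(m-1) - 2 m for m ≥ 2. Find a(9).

a(2) = 4·(-2) - 4 = -12
a(3) = 4·(-12) - 6 = -54
a(4) = 4·(-54) - 8 = -224
a(5) = 4·(-224) - 10 = -906
a(6) = 4·(-906) - 12 = -3636
a(7) = 4·(-3636) - 14 = -14558
a(8) = 4·(-14558) - 16 = -58248
a(9) = 4·(-58248) - 18 = -233010

-233010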